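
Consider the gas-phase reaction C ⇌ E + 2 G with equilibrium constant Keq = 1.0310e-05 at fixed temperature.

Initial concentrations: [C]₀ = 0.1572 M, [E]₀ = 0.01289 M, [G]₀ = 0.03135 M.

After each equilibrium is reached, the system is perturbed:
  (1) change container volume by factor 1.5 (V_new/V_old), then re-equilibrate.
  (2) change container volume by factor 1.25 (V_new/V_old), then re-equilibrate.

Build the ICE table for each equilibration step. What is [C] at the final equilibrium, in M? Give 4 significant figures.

[C]_eq = 0.08562 M

Q₀ = 8.0589e-05 vs Keq = 1.0310e-05 ⇒ Q>K, reverse
Step 1:
                   C          E          G
  Initial     0.1572    0.01289    0.03135
  Change    0.007113  -0.007113   -0.01423
  Equil       0.1643   0.005777    0.01712
  solve Keq expr → x = -0.007113; check Q = 1.0310e-05
Then change container volume by factor 1.5 (V_new/V_old).
Step 2:
                   C          E          G
  Initial     0.1095   0.003851    0.01142
  Change   -0.001503   0.001503   0.003007
  Equil        0.108   0.005355    0.01442
  solve Keq expr → x = 0.001503; check Q = 1.0310e-05
Then change container volume by factor 1.25 (V_new/V_old).
Step 3:
                   C          E          G
  Initial    0.08643   0.004284    0.01154
  Change  -8.1181e-04 8.1181e-04   0.001624
  Equil      0.08562   0.005096    0.01316
  solve Keq expr → x = 8.1181e-04; check Q = 1.0310e-05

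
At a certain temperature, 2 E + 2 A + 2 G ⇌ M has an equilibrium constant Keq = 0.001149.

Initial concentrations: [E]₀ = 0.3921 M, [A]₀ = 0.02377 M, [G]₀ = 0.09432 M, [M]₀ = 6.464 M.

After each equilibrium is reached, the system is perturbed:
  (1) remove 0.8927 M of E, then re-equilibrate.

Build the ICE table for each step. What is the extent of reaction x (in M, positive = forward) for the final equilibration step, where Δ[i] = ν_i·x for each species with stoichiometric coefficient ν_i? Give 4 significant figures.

x = -0.1414 M

Q₀ = 8.3645e+06 vs Keq = 0.001149 ⇒ Q>K, reverse
Step 1:
                    E           A           G           M
  init         0.3921     0.02377     0.09432       6.464
  Δ             3.812       3.812       3.812      -1.906
  eq            4.204       3.836       3.906       4.558
  solve Keq expr → x = -1.906; check Q = 0.001149
Then remove 0.8927 M of E.
Step 2:
                    E           A           G           M
  init          3.311       3.836       3.906       4.558
  Δ            0.2827      0.2827      0.2827     -0.1414
  eq            3.594       4.118       4.189       4.417
  solve Keq expr → x = -0.1414; check Q = 0.001149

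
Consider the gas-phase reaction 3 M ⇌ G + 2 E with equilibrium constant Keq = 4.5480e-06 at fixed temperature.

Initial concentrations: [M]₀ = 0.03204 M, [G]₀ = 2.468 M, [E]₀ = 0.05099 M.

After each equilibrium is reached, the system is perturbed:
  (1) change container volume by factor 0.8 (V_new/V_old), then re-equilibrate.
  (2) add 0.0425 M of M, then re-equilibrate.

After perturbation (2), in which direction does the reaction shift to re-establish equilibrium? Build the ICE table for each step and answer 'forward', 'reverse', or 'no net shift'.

Q₀ = 195.1 vs Keq = 4.5480e-06 ⇒ Q>K, reverse
Step 1:
                  M         G         E
  Initial   0.03204     2.468   0.05099
  Change    0.07641  -0.02547  -0.05094
  Equil      0.1085     2.443 4.8736e-05
  solve Keq expr → x = -0.02547; check Q = 4.5480e-06
Then change container volume by factor 0.8 (V_new/V_old).
Step 2:
                  M         G         E
  Initial    0.1356     3.053 6.0919e-05
  Change          0         0         0
  Equil      0.1356     3.053 6.0919e-05
  solve Keq expr → x = 0; check Q = 4.5480e-06
Then add 0.0425 M of M.
Step 3:
                  M         G         E
  Initial    0.1781     3.053 6.0919e-05
  Change  -4.6128e-05 1.5376e-05 3.0752e-05
  Equil       0.178     3.053 9.1671e-05
  solve Keq expr → x = 1.5376e-05; check Q = 4.5480e-06

Direction: forward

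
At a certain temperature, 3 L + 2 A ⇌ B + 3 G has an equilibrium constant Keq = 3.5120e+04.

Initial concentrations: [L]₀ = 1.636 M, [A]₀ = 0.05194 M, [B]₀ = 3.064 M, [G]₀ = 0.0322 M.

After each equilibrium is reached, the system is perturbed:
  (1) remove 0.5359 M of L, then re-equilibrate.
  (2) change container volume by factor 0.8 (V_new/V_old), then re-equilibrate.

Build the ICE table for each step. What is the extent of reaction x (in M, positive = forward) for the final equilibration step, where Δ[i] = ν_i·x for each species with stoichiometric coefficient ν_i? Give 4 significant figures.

Q₀ = 0.00866 vs Keq = 3.5120e+04 ⇒ Q<K, forward
Step 1:
                  L         A         B         G
  I           1.636   0.05194     3.064    0.0322
  C        -0.07765  -0.05176   0.02588   0.07765
  E           1.558 1.7554e-04      3.09    0.1098
  solve Keq expr → x = 0.02588; check Q = 3.5120e+04
Then remove 0.5359 M of L.
Step 2:
                  L         A         B         G
  I           1.022 1.7554e-04      3.09    0.1098
  C       2.3041e-04 1.5361e-04 -7.6803e-05 -2.3041e-04
  E           1.023 3.2915e-04      3.09    0.1096
  solve Keq expr → x = -7.6803e-05; check Q = 3.5120e+04
Then change container volume by factor 0.8 (V_new/V_old).
Step 3:
                  L         A         B         G
  I           1.278 4.1143e-04     3.862     0.137
  C       -6.4720e-05 -4.3146e-05 2.1573e-05 6.4720e-05
  E           1.278 3.6829e-04     3.862    0.1371
  solve Keq expr → x = 2.1573e-05; check Q = 3.5120e+04

x = 2.1573e-05 M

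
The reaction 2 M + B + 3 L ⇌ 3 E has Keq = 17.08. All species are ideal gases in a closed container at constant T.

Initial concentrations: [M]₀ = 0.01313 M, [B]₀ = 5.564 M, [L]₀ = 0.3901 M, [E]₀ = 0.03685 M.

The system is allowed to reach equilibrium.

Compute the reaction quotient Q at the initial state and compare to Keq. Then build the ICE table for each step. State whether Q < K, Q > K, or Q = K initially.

Q₀ = 0.8788; Q < K (proceeds forward)

Q₀ = 0.8788 vs Keq = 17.08 ⇒ Q<K, forward
Step 1:
                    M           B           L           E
  init        0.01313       5.564      0.3901     0.03685
  Δ         -0.008292   -0.004146    -0.01244     0.01244
  eq         0.004838        5.56      0.3777     0.04929
  solve Keq expr → x = 0.004146; check Q = 17.08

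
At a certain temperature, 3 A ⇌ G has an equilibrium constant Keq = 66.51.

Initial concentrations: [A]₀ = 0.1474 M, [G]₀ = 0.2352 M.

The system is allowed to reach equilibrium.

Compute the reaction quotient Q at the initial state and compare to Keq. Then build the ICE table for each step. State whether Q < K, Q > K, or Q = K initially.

Q₀ = 73.44; Q > K (proceeds reverse)

Q₀ = 73.44 vs Keq = 66.51 ⇒ Q>K, reverse
Step 1:
                    A           G
  init         0.1474      0.2352
  Δ          0.004619    -0.00154
  eq            0.152      0.2337
  solve Keq expr → x = -0.00154; check Q = 66.51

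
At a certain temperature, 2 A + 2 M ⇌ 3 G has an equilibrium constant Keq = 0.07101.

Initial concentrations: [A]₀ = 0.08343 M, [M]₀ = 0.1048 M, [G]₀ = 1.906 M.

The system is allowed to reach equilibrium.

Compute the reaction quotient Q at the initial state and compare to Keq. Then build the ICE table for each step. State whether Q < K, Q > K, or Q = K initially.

Q₀ = 9.0574e+04 vs Keq = 0.07101 ⇒ Q>K, reverse
Step 1:
                  A         M         G
  I         0.08343    0.1048     1.906
  C          0.9706    0.9706    -1.456
  E           1.054     1.075    0.4502
  solve Keq expr → x = -0.4853; check Q = 0.07101

Q₀ = 9.0574e+04; Q > K (proceeds reverse)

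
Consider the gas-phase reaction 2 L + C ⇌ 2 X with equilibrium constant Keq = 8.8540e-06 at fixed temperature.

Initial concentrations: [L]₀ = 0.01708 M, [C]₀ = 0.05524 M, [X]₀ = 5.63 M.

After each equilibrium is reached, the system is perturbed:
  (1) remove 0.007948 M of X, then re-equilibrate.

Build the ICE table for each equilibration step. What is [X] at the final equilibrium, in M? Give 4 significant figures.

[X]_eq = 0.0282 M

Q₀ = 1.9669e+06 vs Keq = 8.8540e-06 ⇒ Q>K, reverse
Step 1:
                  L         C         X
  I         0.01708   0.05524      5.63
  C           5.602     2.801    -5.602
  E           5.619     2.856   0.02826
  solve Keq expr → x = -2.801; check Q = 8.8540e-06
Then remove 0.007948 M of X.
Step 2:
                  L         C         X
  I           5.619     2.856   0.02031
  C       -0.007889 -0.003944  0.007889
  E           5.611     2.852    0.0282
  solve Keq expr → x = 0.003944; check Q = 8.8540e-06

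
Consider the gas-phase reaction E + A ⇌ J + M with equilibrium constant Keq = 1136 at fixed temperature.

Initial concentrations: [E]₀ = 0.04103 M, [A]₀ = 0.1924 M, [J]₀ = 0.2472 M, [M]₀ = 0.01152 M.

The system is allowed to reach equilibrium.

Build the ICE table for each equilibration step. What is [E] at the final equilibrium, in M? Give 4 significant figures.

Q₀ = 0.3607 vs Keq = 1136 ⇒ Q<K, forward
Step 1:
                   E          A          J          M
  init       0.04103     0.1924     0.2472    0.01152
  Δ         -0.04094   -0.04094    0.04094    0.04094
  eq      8.7858e-05     0.1515     0.2881    0.05246
  solve Keq expr → x = 0.04094; check Q = 1136

[E]_eq = 8.7858e-05 M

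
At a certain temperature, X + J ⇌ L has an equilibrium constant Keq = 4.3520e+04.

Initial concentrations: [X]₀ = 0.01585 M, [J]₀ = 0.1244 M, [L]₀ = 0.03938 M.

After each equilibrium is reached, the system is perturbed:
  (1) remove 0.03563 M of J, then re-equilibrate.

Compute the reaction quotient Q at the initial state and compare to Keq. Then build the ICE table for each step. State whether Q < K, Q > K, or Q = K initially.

Q₀ = 19.97; Q < K (proceeds forward)

Q₀ = 19.97 vs Keq = 4.3520e+04 ⇒ Q<K, forward
Step 1:
                    X           J           L
  init        0.01585      0.1244     0.03938
  Δ          -0.01584    -0.01584     0.01584
  eq       1.1687e-05      0.1086     0.05522
  solve Keq expr → x = 0.01584; check Q = 4.3520e+04
Then remove 0.03563 M of J.
Step 2:
                    X           J           L
  init     1.1687e-05     0.07293     0.05522
  Δ        5.7066e-06  5.7066e-06 -5.7066e-06
  eq       1.7394e-05     0.07294     0.05521
  solve Keq expr → x = -5.7066e-06; check Q = 4.3520e+04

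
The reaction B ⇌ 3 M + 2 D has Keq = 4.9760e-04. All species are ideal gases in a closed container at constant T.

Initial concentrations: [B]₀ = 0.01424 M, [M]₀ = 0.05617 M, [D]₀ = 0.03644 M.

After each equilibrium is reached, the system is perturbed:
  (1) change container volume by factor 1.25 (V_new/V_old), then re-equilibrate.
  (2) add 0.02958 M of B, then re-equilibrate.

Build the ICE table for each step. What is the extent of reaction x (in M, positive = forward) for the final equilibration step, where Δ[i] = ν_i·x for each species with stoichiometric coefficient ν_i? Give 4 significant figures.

Q₀ = 1.6526e-05 vs Keq = 4.9760e-04 ⇒ Q<K, forward
Step 1:
                    B           M           D
  I           0.01424     0.05617     0.03644
  C          -0.01008     0.03025     0.02017
  E          0.004156     0.08642     0.05661
  solve Keq expr → x = 0.01008; check Q = 4.9760e-04
Then change container volume by factor 1.25 (V_new/V_old).
Step 2:
                    B           M           D
  I          0.003325     0.06914     0.04529
  C         -0.001467    0.004401    0.002934
  E          0.001858     0.07354     0.04822
  solve Keq expr → x = 0.001467; check Q = 4.9760e-04
Then add 0.02958 M of B.
Step 3:
                    B           M           D
  I           0.03144     0.07354     0.04822
  C          -0.01383     0.04149     0.02766
  E           0.01761       0.115     0.07588
  solve Keq expr → x = 0.01383; check Q = 4.9760e-04

x = 0.01383 M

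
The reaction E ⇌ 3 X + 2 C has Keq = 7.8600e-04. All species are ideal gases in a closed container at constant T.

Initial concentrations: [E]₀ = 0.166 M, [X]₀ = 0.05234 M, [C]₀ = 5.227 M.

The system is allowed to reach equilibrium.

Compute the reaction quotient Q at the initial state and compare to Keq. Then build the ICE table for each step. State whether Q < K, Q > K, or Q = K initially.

Q₀ = 0.0236; Q > K (proceeds reverse)

Q₀ = 0.0236 vs Keq = 7.8600e-04 ⇒ Q>K, reverse
Step 1:
                   E          X          C
  I            0.166    0.05234      5.227
  C          0.01169   -0.03506   -0.02337
  E           0.1777    0.01728      5.204
  solve Keq expr → x = -0.01169; check Q = 7.8600e-04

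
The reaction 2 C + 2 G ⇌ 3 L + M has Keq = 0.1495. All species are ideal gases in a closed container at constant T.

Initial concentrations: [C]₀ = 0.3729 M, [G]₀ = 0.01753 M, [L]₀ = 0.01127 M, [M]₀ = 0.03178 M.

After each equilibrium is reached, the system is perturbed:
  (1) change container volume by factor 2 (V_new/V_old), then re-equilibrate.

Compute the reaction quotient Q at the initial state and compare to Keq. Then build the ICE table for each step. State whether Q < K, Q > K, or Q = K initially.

Q₀ = 0.001065; Q < K (proceeds forward)

Q₀ = 0.001065 vs Keq = 0.1495 ⇒ Q<K, forward
Step 1:
                    C           G           L           M
  init         0.3729     0.01753     0.01127     0.03178
  Δ          -0.01109    -0.01109     0.01664    0.005546
  eq           0.3618    0.006438     0.02791     0.03733
  solve Keq expr → x = 0.005546; check Q = 0.1495
Then change container volume by factor 2 (V_new/V_old).
Step 2:
                    C           G           L           M
  init         0.1809    0.003219     0.01395     0.01866
  Δ                 0           0           0           0
  eq           0.1809    0.003219     0.01395     0.01866
  solve Keq expr → x = 0; check Q = 0.1495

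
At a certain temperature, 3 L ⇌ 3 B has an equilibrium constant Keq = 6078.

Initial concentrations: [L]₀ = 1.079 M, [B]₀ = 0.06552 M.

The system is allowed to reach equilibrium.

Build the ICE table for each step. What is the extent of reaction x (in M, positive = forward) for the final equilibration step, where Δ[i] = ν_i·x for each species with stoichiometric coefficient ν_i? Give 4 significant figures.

x = 0.3398 M

Q₀ = 2.2390e-04 vs Keq = 6078 ⇒ Q<K, forward
Step 1:
                    L           B
  I             1.079     0.06552
  C             -1.02        1.02
  E           0.05946       1.085
  solve Keq expr → x = 0.3398; check Q = 6078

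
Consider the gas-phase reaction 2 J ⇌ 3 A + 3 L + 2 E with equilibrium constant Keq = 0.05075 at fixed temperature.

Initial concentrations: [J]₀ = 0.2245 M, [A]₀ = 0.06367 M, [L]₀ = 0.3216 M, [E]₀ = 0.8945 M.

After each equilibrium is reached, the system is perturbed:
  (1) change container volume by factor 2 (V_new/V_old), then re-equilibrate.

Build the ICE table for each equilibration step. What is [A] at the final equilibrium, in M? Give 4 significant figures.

Q₀ = 1.3630e-04 vs Keq = 0.05075 ⇒ Q<K, forward
Step 1:
                    J           A           L           E
  init         0.2245     0.06367      0.3216      0.8945
  Δ          -0.09484      0.1423      0.1423     0.09484
  eq           0.1297      0.2059      0.4639      0.9893
  solve Keq expr → x = 0.04742; check Q = 0.05075
Then change container volume by factor 2 (V_new/V_old).
Step 2:
                    J           A           L           E
  init        0.06483       0.103      0.2319      0.4947
  Δ          -0.04013     0.06019     0.06019     0.04013
  eq           0.0247      0.1632      0.2921      0.5348
  solve Keq expr → x = 0.02006; check Q = 0.05075

[A]_eq = 0.1632 M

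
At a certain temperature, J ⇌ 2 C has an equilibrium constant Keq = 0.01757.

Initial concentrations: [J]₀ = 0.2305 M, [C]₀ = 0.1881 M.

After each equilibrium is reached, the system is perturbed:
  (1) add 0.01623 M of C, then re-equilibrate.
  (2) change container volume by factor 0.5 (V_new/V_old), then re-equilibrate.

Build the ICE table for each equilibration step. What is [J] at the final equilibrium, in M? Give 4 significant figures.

[J]_eq = 0.6134 M

Q₀ = 0.1535 vs Keq = 0.01757 ⇒ Q>K, reverse
Step 1:
                    J           C
  I            0.2305      0.1881
  C           0.05843     -0.1169
  E            0.2889     0.07125
  solve Keq expr → x = -0.05843; check Q = 0.01757
Then add 0.01623 M of C.
Step 2:
                    J           C
  I            0.2889     0.08748
  C          0.007647    -0.01529
  E            0.2966     0.07219
  solve Keq expr → x = -0.007647; check Q = 0.01757
Then change container volume by factor 0.5 (V_new/V_old).
Step 3:
                    J           C
  I            0.5931      0.1444
  C           0.02028    -0.04056
  E            0.6134      0.1038
  solve Keq expr → x = -0.02028; check Q = 0.01757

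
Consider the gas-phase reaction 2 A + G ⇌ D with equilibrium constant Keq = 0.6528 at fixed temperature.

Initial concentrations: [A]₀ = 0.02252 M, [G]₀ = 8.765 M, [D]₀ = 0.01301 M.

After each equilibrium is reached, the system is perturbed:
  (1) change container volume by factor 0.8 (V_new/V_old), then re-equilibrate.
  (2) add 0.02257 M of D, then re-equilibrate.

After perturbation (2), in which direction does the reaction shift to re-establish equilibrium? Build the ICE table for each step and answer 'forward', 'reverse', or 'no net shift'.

Q₀ = 2.927 vs Keq = 0.6528 ⇒ Q>K, reverse
Step 1:
                    A           G           D
  I           0.02252       8.765     0.01301
  C           0.01221    0.006104   -0.006104
  E           0.03473       8.771    0.006906
  solve Keq expr → x = -0.006104; check Q = 0.6528
Then change container volume by factor 0.8 (V_new/V_old).
Step 2:
                    A           G           D
  I           0.04341       10.96    0.008632
  C         -0.004455   -0.002227    0.002227
  E           0.03896       10.96     0.01086
  solve Keq expr → x = 0.002227; check Q = 0.6528
Then add 0.02257 M of D.
Step 3:
                    A           G           D
  I           0.03896       10.96     0.03343
  C            0.0189    0.009452   -0.009452
  E           0.05786       10.97     0.02398
  solve Keq expr → x = -0.009452; check Q = 0.6528

Direction: reverse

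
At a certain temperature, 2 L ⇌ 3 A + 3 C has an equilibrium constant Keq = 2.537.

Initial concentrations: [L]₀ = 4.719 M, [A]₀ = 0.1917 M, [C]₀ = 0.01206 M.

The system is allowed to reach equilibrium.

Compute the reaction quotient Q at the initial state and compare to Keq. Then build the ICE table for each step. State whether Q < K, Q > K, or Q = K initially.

Q₀ = 5.5489e-10; Q < K (proceeds forward)

Q₀ = 5.5489e-10 vs Keq = 2.537 ⇒ Q<K, forward
Step 1:
                    L           A           C
  Initial       4.719      0.1917     0.01206
  Change       -1.126       1.689       1.689
  Equil         3.593       1.881       1.701
  solve Keq expr → x = 0.563; check Q = 2.537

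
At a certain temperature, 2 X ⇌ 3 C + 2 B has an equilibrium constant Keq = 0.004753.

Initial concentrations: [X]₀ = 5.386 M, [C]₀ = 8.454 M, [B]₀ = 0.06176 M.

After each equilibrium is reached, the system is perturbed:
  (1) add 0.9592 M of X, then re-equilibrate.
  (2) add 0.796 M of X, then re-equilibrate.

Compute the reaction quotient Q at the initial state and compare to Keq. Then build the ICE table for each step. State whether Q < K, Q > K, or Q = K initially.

Q₀ = 0.07945 vs Keq = 0.004753 ⇒ Q>K, reverse
Step 1:
                   X          C          B
  init         5.386      8.454    0.06176
  Δ          0.04633    -0.0695   -0.04633
  eq           5.432      8.384    0.01543
  solve Keq expr → x = -0.02317; check Q = 0.004753
Then add 0.9592 M of X.
Step 2:
                   X          C          B
  init         6.392      8.384    0.01543
  Δ        -0.002703   0.004054   0.002703
  eq           6.389      8.389    0.01813
  solve Keq expr → x = 0.001351; check Q = 0.004753
Then add 0.796 M of X.
Step 3:
                   X          C          B
  init         7.185      8.389    0.01813
  Δ         -0.00224    0.00336    0.00224
  eq           7.183      8.392    0.02037
  solve Keq expr → x = 0.00112; check Q = 0.004753

Q₀ = 0.07945; Q > K (proceeds reverse)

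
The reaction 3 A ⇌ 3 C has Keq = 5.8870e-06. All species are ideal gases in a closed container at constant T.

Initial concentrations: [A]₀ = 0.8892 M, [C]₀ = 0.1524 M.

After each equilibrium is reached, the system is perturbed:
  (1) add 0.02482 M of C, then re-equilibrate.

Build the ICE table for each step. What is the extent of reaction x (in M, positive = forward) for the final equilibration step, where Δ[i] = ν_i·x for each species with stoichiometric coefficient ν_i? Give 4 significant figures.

x = -0.008127 M

Q₀ = 0.005035 vs Keq = 5.8870e-06 ⇒ Q>K, reverse
Step 1:
                  A         C
  I          0.8892    0.1524
  C          0.1339   -0.1339
  E           1.023   0.01847
  solve Keq expr → x = -0.04464; check Q = 5.8870e-06
Then add 0.02482 M of C.
Step 2:
                  A         C
  I           1.023   0.04329
  C         0.02438  -0.02438
  E           1.048   0.01891
  solve Keq expr → x = -0.008127; check Q = 5.8870e-06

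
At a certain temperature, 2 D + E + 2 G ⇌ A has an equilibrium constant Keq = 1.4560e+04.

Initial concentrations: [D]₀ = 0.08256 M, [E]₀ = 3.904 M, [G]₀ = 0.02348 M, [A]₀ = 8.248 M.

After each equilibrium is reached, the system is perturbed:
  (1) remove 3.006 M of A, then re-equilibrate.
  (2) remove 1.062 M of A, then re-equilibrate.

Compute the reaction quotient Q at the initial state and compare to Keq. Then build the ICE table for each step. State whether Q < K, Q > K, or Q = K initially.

Q₀ = 5.6222e+05 vs Keq = 1.4560e+04 ⇒ Q>K, reverse
Step 1:
                    D           E           G           A
  I           0.08256       3.904     0.02348       8.248
  C           0.06034     0.03017     0.06034    -0.03017
  E            0.1429       3.934     0.08382       8.218
  solve Keq expr → x = -0.03017; check Q = 1.4560e+04
Then remove 3.006 M of A.
Step 2:
                    D           E           G           A
  I            0.1429       3.934     0.08382       5.212
  C          -0.01126   -0.005632    -0.01126    0.005632
  E            0.1316       3.929     0.07255       5.217
  solve Keq expr → x = 0.005632; check Q = 1.4560e+04
Then remove 1.062 M of A.
Step 3:
                    D           E           G           A
  I            0.1316       3.929     0.07255       4.155
  C         -0.005133   -0.002567   -0.005133    0.002567
  E            0.1265       3.926     0.06742       4.158
  solve Keq expr → x = 0.002567; check Q = 1.4560e+04

Q₀ = 5.6222e+05; Q > K (proceeds reverse)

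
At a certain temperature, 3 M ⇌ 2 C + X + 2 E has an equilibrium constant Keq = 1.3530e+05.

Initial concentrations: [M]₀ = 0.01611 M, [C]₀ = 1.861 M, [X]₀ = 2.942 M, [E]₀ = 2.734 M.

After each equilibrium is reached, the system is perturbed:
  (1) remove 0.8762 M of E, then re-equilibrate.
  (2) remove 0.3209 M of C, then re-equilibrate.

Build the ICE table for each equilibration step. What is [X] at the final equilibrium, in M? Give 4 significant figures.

Q₀ = 1.8216e+07 vs Keq = 1.3530e+05 ⇒ Q>K, reverse
Step 1:
                   M          C          X          E
  init       0.01611      1.861      2.942      2.734
  Δ          0.06414   -0.04276   -0.02138   -0.04276
  eq         0.08025      1.818      2.921      2.691
  solve Keq expr → x = -0.02138; check Q = 1.3530e+05
Then remove 0.8762 M of E.
Step 2:
                   M          C          X          E
  init       0.08025      1.818      2.921      1.815
  Δ         -0.01795    0.01197   0.005983    0.01197
  eq          0.0623       1.83      2.927      1.827
  solve Keq expr → x = 0.005983; check Q = 1.3530e+05
Then remove 0.3209 M of C.
Step 3:
                   M          C          X          E
  init        0.0623      1.509      2.927      1.827
  Δ        -0.007284   0.004856   0.002428   0.004856
  eq         0.05502      1.514      2.929      1.832
  solve Keq expr → x = 0.002428; check Q = 1.3530e+05

[X]_eq = 2.929 M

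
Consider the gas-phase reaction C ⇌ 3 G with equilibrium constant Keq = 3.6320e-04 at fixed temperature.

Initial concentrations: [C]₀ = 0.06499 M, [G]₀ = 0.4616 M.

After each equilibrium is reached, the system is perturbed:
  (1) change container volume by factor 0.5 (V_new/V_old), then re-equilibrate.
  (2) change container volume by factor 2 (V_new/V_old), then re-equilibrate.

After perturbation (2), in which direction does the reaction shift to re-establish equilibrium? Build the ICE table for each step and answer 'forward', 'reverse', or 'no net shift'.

Q₀ = 1.513 vs Keq = 3.6320e-04 ⇒ Q>K, reverse
Step 1:
                   C          G
  Initial    0.06499     0.4616
  Change      0.1398    -0.4195
  Equil       0.2048    0.04206
  solve Keq expr → x = -0.1398; check Q = 3.6320e-04
Then change container volume by factor 0.5 (V_new/V_old).
Step 2:
                   C          G
  Initial     0.4097    0.08412
  Change     0.01023   -0.03069
  Equil       0.4199    0.05343
  solve Keq expr → x = -0.01023; check Q = 3.6320e-04
Then change container volume by factor 2 (V_new/V_old).
Step 3:
                   C          G
  Initial       0.21    0.02671
  Change   -0.005115    0.01534
  Equil       0.2048    0.04206
  solve Keq expr → x = 0.005115; check Q = 3.6320e-04

Direction: forward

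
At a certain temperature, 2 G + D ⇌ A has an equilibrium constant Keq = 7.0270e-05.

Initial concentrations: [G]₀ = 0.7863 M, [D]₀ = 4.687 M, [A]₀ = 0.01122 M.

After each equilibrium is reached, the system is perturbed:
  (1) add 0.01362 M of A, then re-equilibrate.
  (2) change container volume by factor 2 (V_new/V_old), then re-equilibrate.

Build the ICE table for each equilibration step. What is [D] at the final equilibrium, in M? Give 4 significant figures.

[D]_eq = 2.356 M

Q₀ = 0.003872 vs Keq = 7.0270e-05 ⇒ Q>K, reverse
Step 1:
                  G         D         A
  init       0.7863     4.687   0.01122
  Δ         0.02201     0.011    -0.011
  eq         0.8083     4.698 2.1569e-04
  solve Keq expr → x = -0.011; check Q = 7.0270e-05
Then add 0.01362 M of A.
Step 2:
                  G         D         A
  init       0.8083     4.698   0.01384
  Δ         0.02721    0.0136   -0.0136
  eq         0.8355     4.712 2.3113e-04
  solve Keq expr → x = -0.0136; check Q = 7.0270e-05
Then change container volume by factor 2 (V_new/V_old).
Step 3:
                  G         D         A
  init       0.4178     2.356 1.1556e-04
  Δ       1.7330e-04 8.6648e-05 -8.6648e-05
  eq         0.4179     2.356 2.8916e-05
  solve Keq expr → x = -8.6648e-05; check Q = 7.0270e-05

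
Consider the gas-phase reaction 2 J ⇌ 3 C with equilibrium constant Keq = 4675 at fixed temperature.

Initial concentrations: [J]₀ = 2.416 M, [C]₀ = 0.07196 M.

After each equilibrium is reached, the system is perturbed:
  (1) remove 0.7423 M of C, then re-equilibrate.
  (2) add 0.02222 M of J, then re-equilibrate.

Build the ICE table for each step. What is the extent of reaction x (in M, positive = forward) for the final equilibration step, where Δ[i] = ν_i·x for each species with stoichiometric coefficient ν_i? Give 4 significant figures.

Q₀ = 6.3838e-05 vs Keq = 4675 ⇒ Q<K, forward
Step 1:
                   J          C
  Initial      2.416    0.07196
  Change      -2.318      3.477
  Equil       0.0978      3.549
  solve Keq expr → x = 1.159; check Q = 4675
Then remove 0.7423 M of C.
Step 2:
                   J          C
  Initial     0.0978      2.807
  Change    -0.02749    0.04124
  Equil       0.0703      2.848
  solve Keq expr → x = 0.01375; check Q = 4675
Then add 0.02222 M of J.
Step 3:
                   J          C
  Initial    0.09252      2.848
  Change    -0.02105    0.03157
  Equil      0.07147       2.88
  solve Keq expr → x = 0.01052; check Q = 4675

x = 0.01052 M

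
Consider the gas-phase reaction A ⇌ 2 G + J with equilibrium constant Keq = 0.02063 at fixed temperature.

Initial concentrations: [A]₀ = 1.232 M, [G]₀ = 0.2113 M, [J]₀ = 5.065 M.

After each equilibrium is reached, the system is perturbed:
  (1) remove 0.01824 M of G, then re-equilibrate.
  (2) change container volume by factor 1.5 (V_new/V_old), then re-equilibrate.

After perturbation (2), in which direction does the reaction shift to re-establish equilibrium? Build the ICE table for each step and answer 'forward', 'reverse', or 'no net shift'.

Q₀ = 0.1836 vs Keq = 0.02063 ⇒ Q>K, reverse
Step 1:
                   A          G          J
  init         1.232     0.2113      5.065
  Δ            0.069     -0.138     -0.069
  eq           1.301     0.0733      4.996
  solve Keq expr → x = -0.069; check Q = 0.02063
Then remove 0.01824 M of G.
Step 2:
                   A          G          J
  init         1.301    0.05506      4.996
  Δ        -0.008961    0.01792   0.008961
  eq           1.292    0.07298      5.005
  solve Keq expr → x = 0.008961; check Q = 0.02063
Then change container volume by factor 1.5 (V_new/V_old).
Step 3:
                   A          G          J
  init        0.8614    0.04865      3.337
  Δ         -0.01185    0.02369    0.01185
  eq          0.8495    0.07235      3.348
  solve Keq expr → x = 0.01185; check Q = 0.02063

Direction: forward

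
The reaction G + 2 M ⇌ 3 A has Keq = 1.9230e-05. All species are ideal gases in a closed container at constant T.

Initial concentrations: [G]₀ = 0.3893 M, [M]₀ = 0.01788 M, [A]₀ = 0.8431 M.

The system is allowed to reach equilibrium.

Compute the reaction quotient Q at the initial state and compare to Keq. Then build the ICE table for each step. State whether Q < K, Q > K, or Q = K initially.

Q₀ = 4815; Q > K (proceeds reverse)

Q₀ = 4815 vs Keq = 1.9230e-05 ⇒ Q>K, reverse
Step 1:
                  G         M         A
  init       0.3893   0.01788    0.8431
  Δ          0.2757    0.5514    -0.827
  eq          0.665    0.5692   0.01606
  solve Keq expr → x = -0.2757; check Q = 1.9230e-05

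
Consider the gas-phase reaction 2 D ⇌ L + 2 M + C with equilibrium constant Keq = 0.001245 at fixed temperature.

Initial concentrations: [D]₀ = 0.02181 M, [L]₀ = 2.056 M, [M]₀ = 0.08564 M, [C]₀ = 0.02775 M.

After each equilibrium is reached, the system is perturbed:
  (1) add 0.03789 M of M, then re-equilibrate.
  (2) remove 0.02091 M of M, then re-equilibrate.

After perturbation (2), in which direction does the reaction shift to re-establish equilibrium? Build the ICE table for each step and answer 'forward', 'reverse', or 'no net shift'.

Direction: forward

Q₀ = 0.8797 vs Keq = 0.001245 ⇒ Q>K, reverse
Step 1:
                  D         L         M         C
  Initial   0.02181     2.056   0.08564   0.02775
  Change    0.05037  -0.02518  -0.05037  -0.02518
  Equil     0.07218     2.031   0.03527  0.002567
  solve Keq expr → x = -0.02518; check Q = 0.001245
Then add 0.03789 M of M.
Step 2:
                  D         L         M         C
  Initial   0.07218     2.031   0.07316  0.002567
  Change   0.003672 -0.001836 -0.003672 -0.001836
  Equil     0.07585     2.029   0.06949 7.3099e-04
  solve Keq expr → x = -0.001836; check Q = 0.001245
Then remove 0.02091 M of M.
Step 3:
                  D         L         M         C
  Initial   0.07585     2.029   0.04858 7.3099e-04
  Change  -0.001282 6.4076e-04  0.001282 6.4076e-04
  Equil     0.07457      2.03   0.04986  0.001372
  solve Keq expr → x = 6.4076e-04; check Q = 0.001245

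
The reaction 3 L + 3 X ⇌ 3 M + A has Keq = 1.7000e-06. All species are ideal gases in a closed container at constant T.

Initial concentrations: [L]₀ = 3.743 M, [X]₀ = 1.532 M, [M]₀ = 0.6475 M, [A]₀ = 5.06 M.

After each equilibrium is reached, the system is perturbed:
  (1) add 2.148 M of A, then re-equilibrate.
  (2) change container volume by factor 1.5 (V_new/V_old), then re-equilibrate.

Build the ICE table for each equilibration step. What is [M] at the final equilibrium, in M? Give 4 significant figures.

Q₀ = 0.007285 vs Keq = 1.7000e-06 ⇒ Q>K, reverse
Step 1:
                   L          X          M          A
  init         3.743      1.532     0.6475       5.06
  Δ           0.5831     0.5831    -0.5831    -0.1944
  eq           4.326      2.115    0.06444      4.866
  solve Keq expr → x = -0.1944; check Q = 1.7000e-06
Then add 2.148 M of A.
Step 2:
                   L          X          M          A
  init         4.326      2.115    0.06444      7.014
  Δ         0.007103   0.007103  -0.007103  -0.002368
  eq           4.333      2.122    0.05734      7.011
  solve Keq expr → x = -0.002368; check Q = 1.7000e-06
Then change container volume by factor 1.5 (V_new/V_old).
Step 3:
                   L          X          M          A
  init         2.889      1.415    0.03823      4.674
  Δ         0.008778   0.008778  -0.008778  -0.002926
  eq           2.898      1.424    0.02945      4.671
  solve Keq expr → x = -0.002926; check Q = 1.7000e-06

[M]_eq = 0.02945 M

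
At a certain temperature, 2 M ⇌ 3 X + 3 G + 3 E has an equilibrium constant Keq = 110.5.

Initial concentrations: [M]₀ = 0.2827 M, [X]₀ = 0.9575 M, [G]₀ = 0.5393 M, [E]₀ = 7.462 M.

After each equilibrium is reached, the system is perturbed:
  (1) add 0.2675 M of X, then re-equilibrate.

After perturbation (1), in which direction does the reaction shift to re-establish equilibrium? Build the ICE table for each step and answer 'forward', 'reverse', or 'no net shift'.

Q₀ = 715.8 vs Keq = 110.5 ⇒ Q>K, reverse
Step 1:
                    M           X           G           E
  init         0.2827      0.9575      0.5393       7.462
  Δ           0.08737      -0.131      -0.131      -0.131
  eq           0.3701      0.8265      0.4083       7.331
  solve Keq expr → x = -0.04368; check Q = 110.5
Then add 0.2675 M of X.
Step 2:
                    M           X           G           E
  init         0.3701       1.094      0.4083       7.331
  Δ           0.03847     -0.0577     -0.0577     -0.0577
  eq           0.4085       1.036      0.3505       7.273
  solve Keq expr → x = -0.01923; check Q = 110.5

Direction: reverse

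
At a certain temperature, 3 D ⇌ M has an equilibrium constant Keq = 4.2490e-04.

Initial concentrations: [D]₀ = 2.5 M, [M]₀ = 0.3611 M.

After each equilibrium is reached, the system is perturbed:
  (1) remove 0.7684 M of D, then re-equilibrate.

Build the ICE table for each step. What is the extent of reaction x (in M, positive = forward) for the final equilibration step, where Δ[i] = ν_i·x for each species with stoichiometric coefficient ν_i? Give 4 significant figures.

Q₀ = 0.02311 vs Keq = 4.2490e-04 ⇒ Q>K, reverse
Step 1:
                    D           M
  I               2.5      0.3611
  C             1.027     -0.3425
  E             3.527     0.01865
  solve Keq expr → x = -0.3425; check Q = 4.2490e-04
Then remove 0.7684 M of D.
Step 2:
                    D           M
  I             2.759     0.01865
  C           0.02834   -0.009447
  E             2.787    0.009201
  solve Keq expr → x = -0.009447; check Q = 4.2490e-04

x = -0.009447 M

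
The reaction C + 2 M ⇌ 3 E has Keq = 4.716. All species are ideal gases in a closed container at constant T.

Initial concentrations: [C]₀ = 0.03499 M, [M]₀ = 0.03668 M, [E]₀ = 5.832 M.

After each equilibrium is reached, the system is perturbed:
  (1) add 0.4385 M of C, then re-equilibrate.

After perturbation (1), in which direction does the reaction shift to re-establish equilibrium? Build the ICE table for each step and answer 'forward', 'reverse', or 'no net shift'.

Direction: forward

Q₀ = 4.2136e+06 vs Keq = 4.716 ⇒ Q>K, reverse
Step 1:
                   C          M          E
  Initial    0.03499    0.03668      5.832
  Change       1.019      2.038     -3.056
  Equil        1.054      2.074      2.776
  solve Keq expr → x = -1.019; check Q = 4.716
Then add 0.4385 M of C.
Step 2:
                   C          M          E
  Initial      1.492      2.074      2.776
  Change    -0.05986    -0.1197     0.1796
  Equil        1.432      1.955      2.955
  solve Keq expr → x = 0.05986; check Q = 4.716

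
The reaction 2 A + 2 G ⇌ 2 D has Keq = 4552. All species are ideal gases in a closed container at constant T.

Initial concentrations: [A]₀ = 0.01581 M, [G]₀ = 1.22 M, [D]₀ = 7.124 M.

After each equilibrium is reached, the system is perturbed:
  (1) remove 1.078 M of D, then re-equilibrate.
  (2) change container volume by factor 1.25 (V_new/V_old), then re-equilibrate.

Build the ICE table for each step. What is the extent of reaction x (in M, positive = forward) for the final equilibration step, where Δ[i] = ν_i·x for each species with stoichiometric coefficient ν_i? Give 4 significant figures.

Q₀ = 1.3642e+05 vs Keq = 4552 ⇒ Q>K, reverse
Step 1:
                   A          G          D
  init       0.01581       1.22      7.124
  Δ          0.06557    0.06557   -0.06557
  eq         0.08138      1.286      7.058
  solve Keq expr → x = -0.03278; check Q = 4552
Then remove 1.078 M of D.
Step 2:
                   A          G          D
  init       0.08138      1.286       5.98
  Δ         -0.01166   -0.01166    0.01166
  eq         0.06972      1.274      5.992
  solve Keq expr → x = 0.005831; check Q = 4552
Then change container volume by factor 1.25 (V_new/V_old).
Step 3:
                   A          G          D
  init       0.05577      1.019      4.794
  Δ          0.01289    0.01289   -0.01289
  eq         0.06866      1.032      4.781
  solve Keq expr → x = -0.006444; check Q = 4552

x = -0.006444 M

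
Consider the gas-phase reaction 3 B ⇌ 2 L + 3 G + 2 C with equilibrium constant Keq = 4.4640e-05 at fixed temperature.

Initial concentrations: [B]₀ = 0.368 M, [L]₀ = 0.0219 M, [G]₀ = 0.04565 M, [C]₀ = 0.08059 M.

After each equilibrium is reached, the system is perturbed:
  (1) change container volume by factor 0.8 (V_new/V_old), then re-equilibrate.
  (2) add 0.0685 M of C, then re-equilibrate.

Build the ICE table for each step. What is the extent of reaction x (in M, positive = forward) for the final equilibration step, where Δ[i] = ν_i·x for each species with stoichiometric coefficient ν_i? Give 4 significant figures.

Q₀ = 5.9461e-09 vs Keq = 4.4640e-05 ⇒ Q<K, forward
Step 1:
                  B         L         G         C
  Initial     0.368    0.0219   0.04565   0.08059
  Change     -0.109   0.07265     0.109   0.07265
  Equil       0.259   0.09455    0.1546    0.1532
  solve Keq expr → x = 0.03632; check Q = 4.4640e-05
Then change container volume by factor 0.8 (V_new/V_old).
Step 2:
                  B         L         G         C
  Initial    0.3238    0.1182    0.1933    0.1915
  Change    0.02003  -0.01335  -0.02003  -0.01335
  Equil      0.3438    0.1048    0.1732    0.1782
  solve Keq expr → x = -0.006676; check Q = 4.4640e-05
Then add 0.0685 M of C.
Step 3:
                  B         L         G         C
  Initial    0.3438    0.1048    0.1732    0.2467
  Change    0.01431 -0.009538  -0.01431 -0.009538
  Equil      0.3581   0.09529    0.1589    0.2372
  solve Keq expr → x = -0.004769; check Q = 4.4640e-05

x = -0.004769 M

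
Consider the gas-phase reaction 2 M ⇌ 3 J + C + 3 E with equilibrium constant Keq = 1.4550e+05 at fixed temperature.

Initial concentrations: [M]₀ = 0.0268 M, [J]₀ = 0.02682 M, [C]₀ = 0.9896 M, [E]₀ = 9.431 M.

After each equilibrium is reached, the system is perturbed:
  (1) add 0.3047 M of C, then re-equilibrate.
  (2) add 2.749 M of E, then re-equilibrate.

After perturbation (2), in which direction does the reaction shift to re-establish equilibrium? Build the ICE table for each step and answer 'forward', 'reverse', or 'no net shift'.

Direction: reverse

Q₀ = 22.3 vs Keq = 1.4550e+05 ⇒ Q<K, forward
Step 1:
                   M          J          C          E
  I           0.0268    0.02682     0.9896      9.431
  C         -0.02553    0.03829    0.01276    0.03829
  E         0.001271    0.06511      1.002      9.469
  solve Keq expr → x = 0.01276; check Q = 1.4550e+05
Then add 0.3047 M of C.
Step 2:
                   M          J          C          E
  I         0.001271    0.06511      1.307      9.469
  C       1.7164e-04 -2.5747e-04 -8.5822e-05 -2.5747e-04
  E         0.001442    0.06486      1.307      9.469
  solve Keq expr → x = -8.5822e-05; check Q = 1.4550e+05
Then add 2.749 M of E.
Step 3:
                   M          J          C          E
  I         0.001442    0.06486      1.307      12.22
  C       6.2553e-04 -9.3829e-04 -3.1276e-04 -9.3829e-04
  E         0.002068    0.06392      1.307      12.22
  solve Keq expr → x = -3.1276e-04; check Q = 1.4550e+05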